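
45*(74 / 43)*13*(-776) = -781233.49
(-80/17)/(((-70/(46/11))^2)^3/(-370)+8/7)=6134607240160/77505582762409979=0.00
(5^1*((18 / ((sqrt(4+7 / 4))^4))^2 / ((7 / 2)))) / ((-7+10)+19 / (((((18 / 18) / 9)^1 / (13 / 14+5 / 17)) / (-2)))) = -1175040 / 1152105397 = -0.00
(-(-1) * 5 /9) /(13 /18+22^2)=2 /1745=0.00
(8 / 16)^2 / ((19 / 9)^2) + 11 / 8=4133 / 2888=1.43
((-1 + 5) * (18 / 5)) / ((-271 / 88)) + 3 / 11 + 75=1052244 / 14905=70.60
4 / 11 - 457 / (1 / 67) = -336805 / 11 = -30618.64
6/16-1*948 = -7581/8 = -947.62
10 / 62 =5 / 31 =0.16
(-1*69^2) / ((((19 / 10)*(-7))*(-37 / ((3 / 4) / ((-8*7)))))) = 71415 / 551152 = 0.13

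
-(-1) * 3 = 3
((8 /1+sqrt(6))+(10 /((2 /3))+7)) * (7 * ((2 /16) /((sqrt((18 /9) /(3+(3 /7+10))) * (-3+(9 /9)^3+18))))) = sqrt(329) * (sqrt(6)+30) /128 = 4.60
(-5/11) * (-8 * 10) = 400/11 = 36.36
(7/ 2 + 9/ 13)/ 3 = 1.40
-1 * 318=-318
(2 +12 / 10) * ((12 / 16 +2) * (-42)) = -1848 / 5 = -369.60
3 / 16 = 0.19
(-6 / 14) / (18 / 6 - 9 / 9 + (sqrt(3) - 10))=0.07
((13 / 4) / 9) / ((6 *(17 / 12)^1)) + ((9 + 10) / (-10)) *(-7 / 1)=10207 / 765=13.34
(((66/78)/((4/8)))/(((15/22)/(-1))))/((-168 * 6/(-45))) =-121/1092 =-0.11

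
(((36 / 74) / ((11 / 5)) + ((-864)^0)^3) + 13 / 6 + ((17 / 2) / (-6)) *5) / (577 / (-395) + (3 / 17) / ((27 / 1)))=363597105 / 143078408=2.54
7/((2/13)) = 91/2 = 45.50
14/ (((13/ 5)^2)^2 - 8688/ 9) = -3750/ 246331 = -0.02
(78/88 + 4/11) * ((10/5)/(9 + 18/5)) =25/126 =0.20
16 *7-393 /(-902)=101417 /902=112.44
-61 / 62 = -0.98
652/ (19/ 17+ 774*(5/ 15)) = 11084/ 4405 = 2.52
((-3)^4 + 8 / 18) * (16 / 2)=5864 / 9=651.56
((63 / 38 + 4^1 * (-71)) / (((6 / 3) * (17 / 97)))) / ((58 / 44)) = -11447843 / 18734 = -611.07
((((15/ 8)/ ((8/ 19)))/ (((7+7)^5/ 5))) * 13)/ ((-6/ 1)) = -6175/ 68841472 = -0.00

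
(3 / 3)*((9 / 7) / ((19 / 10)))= 90 / 133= 0.68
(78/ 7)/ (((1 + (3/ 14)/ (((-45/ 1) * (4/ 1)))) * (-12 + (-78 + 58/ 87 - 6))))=-1080/ 9229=-0.12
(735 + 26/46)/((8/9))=76131/92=827.51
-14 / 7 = -2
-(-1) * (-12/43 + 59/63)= 1781/2709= 0.66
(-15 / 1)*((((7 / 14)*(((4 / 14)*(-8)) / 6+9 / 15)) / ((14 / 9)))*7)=-207 / 28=-7.39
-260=-260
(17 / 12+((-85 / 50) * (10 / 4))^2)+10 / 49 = 46295 / 2352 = 19.68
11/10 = 1.10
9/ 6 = 3/ 2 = 1.50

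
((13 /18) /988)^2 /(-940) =-1 /1759138560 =-0.00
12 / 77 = 0.16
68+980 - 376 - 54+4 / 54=16688 / 27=618.07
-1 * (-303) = 303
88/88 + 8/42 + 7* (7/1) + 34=1768/21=84.19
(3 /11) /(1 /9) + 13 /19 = 656 /209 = 3.14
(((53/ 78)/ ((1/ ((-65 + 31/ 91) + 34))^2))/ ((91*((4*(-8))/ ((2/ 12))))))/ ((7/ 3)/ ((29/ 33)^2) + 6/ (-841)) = -642519795/ 52979055584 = -0.01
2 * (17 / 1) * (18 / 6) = 102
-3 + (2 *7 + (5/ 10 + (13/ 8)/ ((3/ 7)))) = 367/ 24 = 15.29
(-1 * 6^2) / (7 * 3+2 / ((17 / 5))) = -1.67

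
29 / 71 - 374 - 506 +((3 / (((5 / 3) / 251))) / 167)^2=-43180079724 / 49502975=-872.27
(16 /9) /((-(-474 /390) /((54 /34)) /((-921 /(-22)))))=1436760 /14773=97.26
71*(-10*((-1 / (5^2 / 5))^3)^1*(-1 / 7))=-0.81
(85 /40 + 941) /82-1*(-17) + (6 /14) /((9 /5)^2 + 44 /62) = 402145819 /14056112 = 28.61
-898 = -898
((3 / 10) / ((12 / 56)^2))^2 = 9604 / 225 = 42.68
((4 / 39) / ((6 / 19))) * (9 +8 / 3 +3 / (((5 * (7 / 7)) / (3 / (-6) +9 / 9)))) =6821 / 1755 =3.89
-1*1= -1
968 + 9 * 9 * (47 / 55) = 57047 / 55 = 1037.22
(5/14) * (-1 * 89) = -445/14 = -31.79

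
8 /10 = 4 /5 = 0.80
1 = 1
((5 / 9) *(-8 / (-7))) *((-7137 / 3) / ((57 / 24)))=-253760 / 399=-635.99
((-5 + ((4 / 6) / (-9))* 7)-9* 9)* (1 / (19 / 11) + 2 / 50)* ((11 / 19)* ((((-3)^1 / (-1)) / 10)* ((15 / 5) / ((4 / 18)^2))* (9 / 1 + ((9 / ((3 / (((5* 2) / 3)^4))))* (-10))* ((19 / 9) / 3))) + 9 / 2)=595911287944 / 406125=1467310.03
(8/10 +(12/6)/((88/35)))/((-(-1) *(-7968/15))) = -0.00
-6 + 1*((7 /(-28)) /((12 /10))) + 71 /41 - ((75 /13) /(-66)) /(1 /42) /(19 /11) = -571435 /243048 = -2.35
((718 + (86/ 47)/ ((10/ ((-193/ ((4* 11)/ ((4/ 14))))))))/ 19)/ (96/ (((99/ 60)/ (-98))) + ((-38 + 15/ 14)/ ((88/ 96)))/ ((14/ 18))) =-181832847/ 27693698140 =-0.01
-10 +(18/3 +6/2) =-1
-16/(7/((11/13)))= -176/91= -1.93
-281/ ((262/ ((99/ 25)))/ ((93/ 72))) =-287463/ 52400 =-5.49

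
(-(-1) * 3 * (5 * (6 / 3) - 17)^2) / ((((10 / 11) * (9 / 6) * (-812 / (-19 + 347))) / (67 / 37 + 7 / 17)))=-8826972 / 91205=-96.78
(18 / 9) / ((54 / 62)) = 62 / 27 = 2.30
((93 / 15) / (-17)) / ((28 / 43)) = -1333 / 2380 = -0.56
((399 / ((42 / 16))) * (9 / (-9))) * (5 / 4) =-190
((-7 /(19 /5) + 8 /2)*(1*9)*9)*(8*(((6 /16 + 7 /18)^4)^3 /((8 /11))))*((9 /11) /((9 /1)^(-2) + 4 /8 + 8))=31414932481826416015625 /4305913304274532564992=7.30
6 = 6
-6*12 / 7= -72 / 7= -10.29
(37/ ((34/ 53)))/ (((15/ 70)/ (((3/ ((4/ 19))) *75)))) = 19560975/ 68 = 287661.40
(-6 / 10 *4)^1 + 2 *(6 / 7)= -0.69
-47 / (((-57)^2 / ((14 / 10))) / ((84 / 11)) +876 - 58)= -9212 / 219893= -0.04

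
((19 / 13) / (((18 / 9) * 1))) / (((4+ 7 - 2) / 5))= 95 / 234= 0.41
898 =898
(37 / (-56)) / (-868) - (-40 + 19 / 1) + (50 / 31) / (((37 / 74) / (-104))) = -15286395 / 48608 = -314.48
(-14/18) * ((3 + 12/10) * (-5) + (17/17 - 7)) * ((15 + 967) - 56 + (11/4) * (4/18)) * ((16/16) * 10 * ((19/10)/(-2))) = -2218307/12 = -184858.92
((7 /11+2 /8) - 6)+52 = 46.89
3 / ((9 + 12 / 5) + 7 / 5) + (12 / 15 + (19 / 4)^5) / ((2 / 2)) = 12385791 / 5120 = 2419.10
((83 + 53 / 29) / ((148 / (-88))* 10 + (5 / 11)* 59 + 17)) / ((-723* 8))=-205 / 377406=-0.00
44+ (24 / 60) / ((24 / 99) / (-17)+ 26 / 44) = 144584 / 3235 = 44.69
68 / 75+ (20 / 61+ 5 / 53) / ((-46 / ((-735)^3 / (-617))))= -40643328153217 / 6881925450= -5905.81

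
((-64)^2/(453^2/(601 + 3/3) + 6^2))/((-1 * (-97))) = 2465792/22007457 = 0.11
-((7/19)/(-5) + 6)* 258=-1528.99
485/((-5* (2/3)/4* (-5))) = 582/5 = 116.40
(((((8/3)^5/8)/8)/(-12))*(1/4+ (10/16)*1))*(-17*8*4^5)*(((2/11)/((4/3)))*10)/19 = 77987840/50787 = 1535.59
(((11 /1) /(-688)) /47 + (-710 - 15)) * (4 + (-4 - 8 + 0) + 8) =0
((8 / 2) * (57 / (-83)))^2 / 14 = 25992 / 48223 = 0.54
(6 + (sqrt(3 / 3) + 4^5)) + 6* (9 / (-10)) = 1025.60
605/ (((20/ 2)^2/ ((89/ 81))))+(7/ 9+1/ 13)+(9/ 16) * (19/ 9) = 732023/ 84240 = 8.69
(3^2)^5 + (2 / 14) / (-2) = 826685 / 14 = 59048.93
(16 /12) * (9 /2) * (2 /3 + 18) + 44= 156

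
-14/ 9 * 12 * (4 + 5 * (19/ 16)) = -371/ 2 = -185.50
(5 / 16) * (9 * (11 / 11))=45 / 16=2.81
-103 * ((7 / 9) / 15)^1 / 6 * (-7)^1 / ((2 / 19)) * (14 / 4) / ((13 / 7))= 4698757 / 42120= 111.56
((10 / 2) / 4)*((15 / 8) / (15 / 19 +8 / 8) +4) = 6865 / 1088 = 6.31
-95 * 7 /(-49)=13.57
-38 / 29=-1.31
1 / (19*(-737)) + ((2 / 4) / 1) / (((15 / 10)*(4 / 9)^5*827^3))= -578908284743 / 8110312232805376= -0.00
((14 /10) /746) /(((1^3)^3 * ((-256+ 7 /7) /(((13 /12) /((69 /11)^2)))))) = -11011 /54341101800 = -0.00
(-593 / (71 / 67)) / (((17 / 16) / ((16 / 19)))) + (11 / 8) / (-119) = -569598455 / 1284248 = -443.53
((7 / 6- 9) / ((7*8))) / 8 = -47 / 2688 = -0.02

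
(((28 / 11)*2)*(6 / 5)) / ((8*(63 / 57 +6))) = 266 / 2475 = 0.11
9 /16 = 0.56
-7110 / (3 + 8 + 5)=-3555 / 8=-444.38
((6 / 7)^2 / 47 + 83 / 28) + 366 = 3399043 / 9212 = 368.98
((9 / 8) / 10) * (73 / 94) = 657 / 7520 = 0.09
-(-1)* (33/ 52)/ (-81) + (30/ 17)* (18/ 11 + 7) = 3999343/ 262548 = 15.23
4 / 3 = 1.33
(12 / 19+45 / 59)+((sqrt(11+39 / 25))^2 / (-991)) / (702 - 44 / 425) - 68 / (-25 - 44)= 27208033984244 / 11433003878427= 2.38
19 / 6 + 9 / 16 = 179 / 48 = 3.73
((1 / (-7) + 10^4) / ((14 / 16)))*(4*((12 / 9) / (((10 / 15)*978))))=746656 / 7987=93.48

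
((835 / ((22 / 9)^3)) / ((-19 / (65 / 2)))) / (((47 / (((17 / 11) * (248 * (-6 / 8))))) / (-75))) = -4691594773125 / 104595304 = -44854.74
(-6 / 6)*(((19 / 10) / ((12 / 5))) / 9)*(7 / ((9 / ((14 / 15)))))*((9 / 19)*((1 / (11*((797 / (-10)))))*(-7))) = -343 / 1420254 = -0.00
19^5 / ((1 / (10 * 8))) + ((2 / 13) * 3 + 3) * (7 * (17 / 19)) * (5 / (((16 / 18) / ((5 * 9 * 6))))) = 195743396585 / 988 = 198120846.75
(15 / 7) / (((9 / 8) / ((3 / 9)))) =40 / 63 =0.63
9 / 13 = 0.69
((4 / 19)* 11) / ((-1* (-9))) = 44 / 171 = 0.26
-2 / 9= -0.22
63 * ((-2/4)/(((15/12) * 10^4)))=-63/25000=-0.00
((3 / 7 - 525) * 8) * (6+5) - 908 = -329492 / 7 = -47070.29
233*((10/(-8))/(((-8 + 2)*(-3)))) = -16.18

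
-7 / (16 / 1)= -0.44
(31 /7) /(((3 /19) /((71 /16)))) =41819 /336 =124.46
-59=-59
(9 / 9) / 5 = 1 / 5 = 0.20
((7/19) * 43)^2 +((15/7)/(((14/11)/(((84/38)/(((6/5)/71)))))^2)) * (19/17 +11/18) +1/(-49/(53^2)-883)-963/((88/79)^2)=23885535898675275635/618873366885312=38595.19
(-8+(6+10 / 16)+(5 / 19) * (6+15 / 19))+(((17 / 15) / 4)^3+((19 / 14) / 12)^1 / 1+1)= 844699151 / 545832000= 1.55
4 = 4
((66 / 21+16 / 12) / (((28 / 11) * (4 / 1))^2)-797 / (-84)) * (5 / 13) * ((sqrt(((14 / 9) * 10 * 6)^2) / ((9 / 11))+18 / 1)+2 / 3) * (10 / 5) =5579480 / 5733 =973.22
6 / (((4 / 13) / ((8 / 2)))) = 78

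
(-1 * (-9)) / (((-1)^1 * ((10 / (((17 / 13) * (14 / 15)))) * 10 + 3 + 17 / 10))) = -10710 / 103093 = -0.10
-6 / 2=-3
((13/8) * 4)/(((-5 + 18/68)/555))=-122655/161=-761.83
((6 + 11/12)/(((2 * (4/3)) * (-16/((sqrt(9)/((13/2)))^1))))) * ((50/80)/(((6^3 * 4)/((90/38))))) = -2075/16187392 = -0.00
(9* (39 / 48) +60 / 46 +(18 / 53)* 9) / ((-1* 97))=-227679 / 1891888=-0.12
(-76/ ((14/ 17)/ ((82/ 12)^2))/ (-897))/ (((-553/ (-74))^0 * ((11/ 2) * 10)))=0.09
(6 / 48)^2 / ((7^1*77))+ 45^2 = 69854401 / 34496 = 2025.00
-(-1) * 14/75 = 14/75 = 0.19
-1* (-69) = 69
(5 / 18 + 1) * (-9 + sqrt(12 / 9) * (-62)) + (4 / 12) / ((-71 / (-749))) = -1426 * sqrt(3) / 27-3401 / 426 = -99.46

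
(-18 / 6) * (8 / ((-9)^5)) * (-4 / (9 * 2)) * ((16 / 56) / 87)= -32 / 107882523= -0.00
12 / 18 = 2 / 3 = 0.67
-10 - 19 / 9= -12.11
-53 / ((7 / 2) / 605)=-64130 / 7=-9161.43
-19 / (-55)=19 / 55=0.35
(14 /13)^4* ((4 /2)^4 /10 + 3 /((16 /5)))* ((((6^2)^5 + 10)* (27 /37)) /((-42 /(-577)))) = 10931784468756921 /5283785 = 2068930599.70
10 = 10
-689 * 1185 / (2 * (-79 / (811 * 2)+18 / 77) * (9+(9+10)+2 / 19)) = -322910002415 / 4114114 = -78488.35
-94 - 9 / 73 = -6871 / 73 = -94.12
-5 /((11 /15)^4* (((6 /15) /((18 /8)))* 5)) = -2278125 /117128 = -19.45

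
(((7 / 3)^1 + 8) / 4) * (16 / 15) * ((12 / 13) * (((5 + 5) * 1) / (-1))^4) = 992000 / 39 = 25435.90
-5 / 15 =-1 / 3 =-0.33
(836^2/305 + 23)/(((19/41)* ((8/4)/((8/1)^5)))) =474191478784/5795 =81827692.63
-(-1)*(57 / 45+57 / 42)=551 / 210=2.62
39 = 39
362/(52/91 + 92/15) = 19005/352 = 53.99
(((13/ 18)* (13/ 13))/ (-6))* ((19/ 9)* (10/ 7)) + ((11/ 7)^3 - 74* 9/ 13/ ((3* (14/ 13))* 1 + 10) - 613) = -2198267353/ 3584007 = -613.35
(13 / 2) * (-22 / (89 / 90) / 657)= -1430 / 6497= -0.22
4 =4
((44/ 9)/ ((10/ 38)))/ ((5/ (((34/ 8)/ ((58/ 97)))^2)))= 568313009/ 3027600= 187.71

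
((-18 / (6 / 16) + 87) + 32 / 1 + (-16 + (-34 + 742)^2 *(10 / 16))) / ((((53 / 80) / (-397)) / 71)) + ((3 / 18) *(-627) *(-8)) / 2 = -706580419046 / 53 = -13331706019.74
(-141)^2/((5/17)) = 337977/5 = 67595.40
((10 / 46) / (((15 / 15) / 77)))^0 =1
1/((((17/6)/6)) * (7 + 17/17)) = 9/34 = 0.26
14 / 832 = 7 / 416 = 0.02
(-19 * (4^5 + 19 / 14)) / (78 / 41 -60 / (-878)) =-1636379085 / 165536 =-9885.34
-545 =-545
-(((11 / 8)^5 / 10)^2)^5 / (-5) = 11739085287969531650666649599035831993898213898723001 / 71362384635297994052914298472474756819137331200000000000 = 0.00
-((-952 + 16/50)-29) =24517/25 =980.68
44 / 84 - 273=-5722 / 21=-272.48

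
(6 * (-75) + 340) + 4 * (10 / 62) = -3390 / 31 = -109.35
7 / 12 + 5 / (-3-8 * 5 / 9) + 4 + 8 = 9577 / 804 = 11.91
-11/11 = -1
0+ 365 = 365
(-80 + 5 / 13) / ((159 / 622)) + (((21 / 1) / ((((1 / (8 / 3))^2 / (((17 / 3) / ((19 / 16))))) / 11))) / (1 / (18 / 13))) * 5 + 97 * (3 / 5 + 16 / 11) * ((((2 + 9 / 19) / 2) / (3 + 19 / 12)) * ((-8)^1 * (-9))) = 57828.56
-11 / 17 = -0.65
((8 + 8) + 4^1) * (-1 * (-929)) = 18580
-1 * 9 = -9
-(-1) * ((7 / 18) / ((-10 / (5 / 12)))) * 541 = -3787 / 432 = -8.77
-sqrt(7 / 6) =-sqrt(42) / 6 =-1.08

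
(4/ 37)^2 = 16/ 1369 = 0.01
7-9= -2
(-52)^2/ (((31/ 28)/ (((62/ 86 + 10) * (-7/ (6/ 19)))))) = -580411.33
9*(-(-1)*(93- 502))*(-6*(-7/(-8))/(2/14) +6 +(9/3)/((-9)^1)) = 457671/4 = 114417.75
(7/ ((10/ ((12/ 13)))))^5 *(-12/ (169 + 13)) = -112021056/ 15083778125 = -0.01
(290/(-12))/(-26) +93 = 14653/156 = 93.93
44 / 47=0.94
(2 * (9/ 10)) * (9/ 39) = 27/ 65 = 0.42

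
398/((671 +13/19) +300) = 3781/9231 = 0.41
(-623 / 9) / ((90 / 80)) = -4984 / 81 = -61.53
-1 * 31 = -31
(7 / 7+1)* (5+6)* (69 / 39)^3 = 267674 / 2197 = 121.84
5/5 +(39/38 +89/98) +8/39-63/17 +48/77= 387707/6789783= 0.06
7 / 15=0.47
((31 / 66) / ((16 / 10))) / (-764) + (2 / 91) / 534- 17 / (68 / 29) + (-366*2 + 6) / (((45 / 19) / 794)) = -3975940090793477 / 16335359040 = -243394.72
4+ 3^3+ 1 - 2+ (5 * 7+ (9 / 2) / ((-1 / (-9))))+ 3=217 / 2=108.50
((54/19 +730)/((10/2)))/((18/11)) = 89.57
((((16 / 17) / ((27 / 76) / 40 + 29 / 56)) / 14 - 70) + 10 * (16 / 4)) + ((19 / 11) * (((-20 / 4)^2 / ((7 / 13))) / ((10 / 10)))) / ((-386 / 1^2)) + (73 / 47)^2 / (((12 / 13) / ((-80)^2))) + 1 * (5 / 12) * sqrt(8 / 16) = 5 * sqrt(2) / 24 + 56967669040227445 / 3412071363162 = 16696.21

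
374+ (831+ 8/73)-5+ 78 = 93302/73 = 1278.11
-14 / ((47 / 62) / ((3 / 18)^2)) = -217 / 423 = -0.51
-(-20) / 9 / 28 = 0.08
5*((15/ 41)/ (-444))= -0.00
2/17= 0.12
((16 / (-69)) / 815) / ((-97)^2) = -16 / 529115115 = -0.00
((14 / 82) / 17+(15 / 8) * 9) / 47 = 94151 / 262072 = 0.36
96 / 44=24 / 11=2.18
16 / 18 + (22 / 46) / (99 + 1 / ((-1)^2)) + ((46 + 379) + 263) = 14260099 / 20700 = 688.89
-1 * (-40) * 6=240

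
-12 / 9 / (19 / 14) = -56 / 57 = -0.98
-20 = -20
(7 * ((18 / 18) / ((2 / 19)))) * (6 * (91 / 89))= 36309 / 89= 407.97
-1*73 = -73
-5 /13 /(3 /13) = -5 /3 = -1.67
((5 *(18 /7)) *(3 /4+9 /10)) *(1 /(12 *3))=33 /56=0.59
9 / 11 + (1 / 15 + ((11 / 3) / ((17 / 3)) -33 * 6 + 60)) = -382793 / 2805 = -136.47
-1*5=-5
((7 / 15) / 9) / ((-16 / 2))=-7 / 1080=-0.01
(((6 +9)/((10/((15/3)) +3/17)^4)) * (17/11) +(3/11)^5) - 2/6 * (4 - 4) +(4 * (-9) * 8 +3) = -85710841098957/301835503211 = -283.97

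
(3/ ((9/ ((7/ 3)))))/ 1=7/ 9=0.78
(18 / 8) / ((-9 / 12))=-3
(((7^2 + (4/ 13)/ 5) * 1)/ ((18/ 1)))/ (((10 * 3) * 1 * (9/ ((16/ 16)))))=1063/ 105300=0.01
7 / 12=0.58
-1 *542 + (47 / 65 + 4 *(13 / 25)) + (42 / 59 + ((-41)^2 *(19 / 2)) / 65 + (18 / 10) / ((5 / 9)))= -11104643 / 38350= -289.56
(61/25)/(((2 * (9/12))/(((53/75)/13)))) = 6466/73125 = 0.09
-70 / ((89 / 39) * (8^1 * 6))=-455 / 712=-0.64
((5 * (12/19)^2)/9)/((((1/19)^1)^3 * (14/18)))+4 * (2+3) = 13820/7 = 1974.29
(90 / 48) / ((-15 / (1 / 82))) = -1 / 656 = -0.00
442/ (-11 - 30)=-442/ 41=-10.78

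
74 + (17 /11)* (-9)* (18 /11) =6200 /121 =51.24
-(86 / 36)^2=-1849 / 324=-5.71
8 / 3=2.67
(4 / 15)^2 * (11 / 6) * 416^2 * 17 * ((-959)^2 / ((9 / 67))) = 15952555778711552 / 6075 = 2625935107606.84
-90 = -90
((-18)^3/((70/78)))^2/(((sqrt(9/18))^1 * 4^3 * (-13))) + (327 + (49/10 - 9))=3229/10 - 62178597 * sqrt(2)/1225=-71459.81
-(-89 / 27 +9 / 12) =275 / 108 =2.55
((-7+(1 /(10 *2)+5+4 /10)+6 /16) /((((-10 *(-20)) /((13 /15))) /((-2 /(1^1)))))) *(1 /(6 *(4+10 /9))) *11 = 6721 /1840000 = 0.00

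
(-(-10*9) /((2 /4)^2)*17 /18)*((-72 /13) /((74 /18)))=-220320 /481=-458.05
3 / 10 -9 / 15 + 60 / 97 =309 / 970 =0.32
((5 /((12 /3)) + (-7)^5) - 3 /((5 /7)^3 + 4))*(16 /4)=-33545649 /499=-67225.75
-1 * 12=-12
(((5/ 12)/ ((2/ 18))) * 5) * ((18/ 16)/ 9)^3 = 75/ 2048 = 0.04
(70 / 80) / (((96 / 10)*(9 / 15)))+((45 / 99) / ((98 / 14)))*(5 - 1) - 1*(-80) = 7132835 / 88704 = 80.41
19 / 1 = 19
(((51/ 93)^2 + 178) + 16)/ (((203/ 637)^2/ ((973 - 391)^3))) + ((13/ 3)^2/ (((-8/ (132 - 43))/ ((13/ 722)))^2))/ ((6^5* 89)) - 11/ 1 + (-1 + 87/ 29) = 711709373087287391042369130929/ 1887002666872233984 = 377163946602.67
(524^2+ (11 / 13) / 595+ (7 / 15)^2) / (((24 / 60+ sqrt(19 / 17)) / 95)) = -3631778464924 / 333333+ 9079446162310 * sqrt(323) / 5666661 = 17900734.71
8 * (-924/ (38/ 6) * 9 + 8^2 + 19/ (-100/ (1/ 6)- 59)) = -125117992/ 12521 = -9992.65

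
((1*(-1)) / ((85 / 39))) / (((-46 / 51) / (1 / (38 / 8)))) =234 / 2185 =0.11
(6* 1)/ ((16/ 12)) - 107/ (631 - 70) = 4835/ 1122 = 4.31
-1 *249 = -249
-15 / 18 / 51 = -5 / 306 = -0.02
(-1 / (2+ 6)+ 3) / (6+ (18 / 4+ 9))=23 / 156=0.15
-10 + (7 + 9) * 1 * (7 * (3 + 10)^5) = 41584806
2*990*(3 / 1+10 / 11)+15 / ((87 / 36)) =224640 / 29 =7746.21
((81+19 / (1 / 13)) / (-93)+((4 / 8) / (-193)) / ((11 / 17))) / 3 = -1394269 / 1184634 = -1.18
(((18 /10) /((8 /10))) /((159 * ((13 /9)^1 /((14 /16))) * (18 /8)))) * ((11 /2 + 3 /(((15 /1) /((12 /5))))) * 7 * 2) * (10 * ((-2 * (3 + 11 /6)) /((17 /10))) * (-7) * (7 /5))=1601467 /9010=177.74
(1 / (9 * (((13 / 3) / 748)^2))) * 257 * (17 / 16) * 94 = 14361278734 / 169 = 84977980.67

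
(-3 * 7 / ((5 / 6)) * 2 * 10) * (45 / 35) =-648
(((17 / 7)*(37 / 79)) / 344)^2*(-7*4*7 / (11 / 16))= -395641 / 126935699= -0.00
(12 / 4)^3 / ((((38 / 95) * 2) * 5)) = 27 / 4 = 6.75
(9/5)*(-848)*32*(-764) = 186587136/5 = 37317427.20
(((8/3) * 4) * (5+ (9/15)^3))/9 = 20864/3375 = 6.18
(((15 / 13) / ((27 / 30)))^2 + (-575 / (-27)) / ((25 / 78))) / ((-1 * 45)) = -103562 / 68445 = -1.51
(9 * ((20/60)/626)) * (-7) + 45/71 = 26679/44446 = 0.60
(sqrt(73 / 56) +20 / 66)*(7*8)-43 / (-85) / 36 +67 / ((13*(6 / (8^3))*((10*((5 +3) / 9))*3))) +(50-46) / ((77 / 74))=114314051 / 3063060 +2*sqrt(1022)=101.26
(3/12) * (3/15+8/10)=1/4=0.25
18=18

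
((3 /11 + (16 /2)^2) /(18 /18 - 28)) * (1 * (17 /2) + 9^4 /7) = -1337341 /594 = -2251.42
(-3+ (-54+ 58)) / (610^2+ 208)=1 / 372308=0.00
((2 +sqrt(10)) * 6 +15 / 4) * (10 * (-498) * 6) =-179280 * sqrt(10)- 470610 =-1037543.14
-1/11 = -0.09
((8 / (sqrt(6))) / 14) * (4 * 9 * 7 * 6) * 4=576 * sqrt(6)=1410.91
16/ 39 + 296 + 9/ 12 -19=43393/ 156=278.16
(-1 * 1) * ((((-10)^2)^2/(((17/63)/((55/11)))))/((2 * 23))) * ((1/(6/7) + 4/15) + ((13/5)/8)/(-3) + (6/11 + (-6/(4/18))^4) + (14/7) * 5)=-9207420980625/4301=-2140762841.35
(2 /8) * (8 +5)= 13 /4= 3.25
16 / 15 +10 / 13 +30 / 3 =2308 / 195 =11.84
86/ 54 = 43/ 27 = 1.59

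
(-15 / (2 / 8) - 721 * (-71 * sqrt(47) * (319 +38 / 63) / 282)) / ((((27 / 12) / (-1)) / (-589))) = -47120 / 3 +173457266390 * sqrt(47) / 11421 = 104105045.13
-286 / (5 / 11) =-3146 / 5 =-629.20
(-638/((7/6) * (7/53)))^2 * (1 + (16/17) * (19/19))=1358343276048/40817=33278861.16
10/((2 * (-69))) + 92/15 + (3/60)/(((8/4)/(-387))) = -665/184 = -3.61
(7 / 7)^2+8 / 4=3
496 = 496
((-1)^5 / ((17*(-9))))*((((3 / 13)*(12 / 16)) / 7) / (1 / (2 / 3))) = 1 / 9282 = 0.00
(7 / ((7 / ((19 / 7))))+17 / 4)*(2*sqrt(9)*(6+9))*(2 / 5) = 1755 / 7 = 250.71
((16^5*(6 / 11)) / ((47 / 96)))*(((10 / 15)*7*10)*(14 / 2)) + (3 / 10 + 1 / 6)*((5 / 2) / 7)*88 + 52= 591900283880 / 1551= 381624941.25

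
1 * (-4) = -4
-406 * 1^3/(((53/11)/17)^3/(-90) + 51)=-238942477620/30014792893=-7.96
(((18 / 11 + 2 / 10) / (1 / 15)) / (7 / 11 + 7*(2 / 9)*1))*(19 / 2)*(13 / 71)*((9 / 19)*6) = 957177 / 15407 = 62.13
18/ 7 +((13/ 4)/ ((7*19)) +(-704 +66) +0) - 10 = -645.40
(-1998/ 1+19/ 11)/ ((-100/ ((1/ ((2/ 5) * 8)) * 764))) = 4194169/ 880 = 4766.10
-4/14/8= -1/28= -0.04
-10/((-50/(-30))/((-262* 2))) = 3144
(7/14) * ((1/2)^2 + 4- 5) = -3/8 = -0.38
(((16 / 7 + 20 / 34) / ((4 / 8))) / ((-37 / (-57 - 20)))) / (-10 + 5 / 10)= -792 / 629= -1.26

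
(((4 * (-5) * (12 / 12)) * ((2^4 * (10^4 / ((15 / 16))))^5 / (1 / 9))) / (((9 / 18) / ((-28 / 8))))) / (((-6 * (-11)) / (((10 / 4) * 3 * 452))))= 2783083832226611200000000000000000 / 297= 9370652633759633670033670000000.00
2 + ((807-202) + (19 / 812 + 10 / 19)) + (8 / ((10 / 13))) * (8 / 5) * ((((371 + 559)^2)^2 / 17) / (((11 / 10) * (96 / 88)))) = 160034457048561709 / 262276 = 610175757784.02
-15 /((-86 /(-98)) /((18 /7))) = -43.95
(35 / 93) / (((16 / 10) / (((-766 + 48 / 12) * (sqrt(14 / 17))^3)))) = -155575 * sqrt(238) / 17918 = -133.95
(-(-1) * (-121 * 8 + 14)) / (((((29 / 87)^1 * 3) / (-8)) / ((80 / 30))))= 20352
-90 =-90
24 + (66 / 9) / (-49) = 3506 / 147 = 23.85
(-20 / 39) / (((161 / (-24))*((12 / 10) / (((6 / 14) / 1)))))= 400 / 14651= 0.03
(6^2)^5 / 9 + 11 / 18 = 120932363 / 18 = 6718464.61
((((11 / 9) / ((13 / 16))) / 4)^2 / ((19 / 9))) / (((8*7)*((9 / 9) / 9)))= 242 / 22477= 0.01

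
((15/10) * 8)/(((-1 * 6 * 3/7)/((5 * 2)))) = -140/3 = -46.67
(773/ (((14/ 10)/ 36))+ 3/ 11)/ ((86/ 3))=4591683/ 6622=693.40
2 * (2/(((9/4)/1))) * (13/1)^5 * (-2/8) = -1485172/9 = -165019.11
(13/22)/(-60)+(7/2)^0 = 1307/1320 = 0.99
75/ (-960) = -5/ 64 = -0.08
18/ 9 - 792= -790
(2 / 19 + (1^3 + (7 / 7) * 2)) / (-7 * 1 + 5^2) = 59 / 342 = 0.17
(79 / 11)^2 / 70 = 0.74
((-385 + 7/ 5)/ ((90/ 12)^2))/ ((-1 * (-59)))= -7672/ 66375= -0.12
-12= -12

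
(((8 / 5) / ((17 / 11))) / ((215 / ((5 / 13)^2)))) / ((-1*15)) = -88 / 1853085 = -0.00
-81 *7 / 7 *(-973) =78813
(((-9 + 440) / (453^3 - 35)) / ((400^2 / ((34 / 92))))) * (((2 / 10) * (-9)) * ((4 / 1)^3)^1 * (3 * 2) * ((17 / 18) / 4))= -373677 / 213807176600000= -0.00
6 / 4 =3 / 2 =1.50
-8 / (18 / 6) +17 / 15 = -23 / 15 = -1.53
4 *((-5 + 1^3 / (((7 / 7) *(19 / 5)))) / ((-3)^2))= -40 / 19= -2.11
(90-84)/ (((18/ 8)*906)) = 4/ 1359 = 0.00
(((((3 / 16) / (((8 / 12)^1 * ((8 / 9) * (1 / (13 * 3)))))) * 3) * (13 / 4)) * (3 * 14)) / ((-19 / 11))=-2925.52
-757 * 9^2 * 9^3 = -44700093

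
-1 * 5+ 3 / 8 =-37 / 8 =-4.62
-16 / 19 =-0.84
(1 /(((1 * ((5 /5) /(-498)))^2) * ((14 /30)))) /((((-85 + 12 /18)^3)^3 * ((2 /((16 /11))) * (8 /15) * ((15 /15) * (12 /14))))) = -183054852450 /46717261351587040851263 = -0.00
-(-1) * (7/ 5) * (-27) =-189/ 5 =-37.80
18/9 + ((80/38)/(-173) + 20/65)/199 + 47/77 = 1710169625/654767113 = 2.61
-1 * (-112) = 112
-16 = -16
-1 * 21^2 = -441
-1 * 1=-1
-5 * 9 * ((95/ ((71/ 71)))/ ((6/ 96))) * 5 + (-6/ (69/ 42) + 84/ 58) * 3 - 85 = -228175105/ 667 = -342091.61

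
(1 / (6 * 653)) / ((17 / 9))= 0.00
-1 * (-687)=687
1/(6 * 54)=1/324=0.00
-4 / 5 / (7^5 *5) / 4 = -1 / 420175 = -0.00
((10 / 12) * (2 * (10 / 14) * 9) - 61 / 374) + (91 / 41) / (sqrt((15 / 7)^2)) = 18655811 / 1610070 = 11.59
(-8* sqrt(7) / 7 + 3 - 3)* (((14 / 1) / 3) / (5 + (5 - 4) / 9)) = -24* sqrt(7) / 23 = -2.76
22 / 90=11 / 45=0.24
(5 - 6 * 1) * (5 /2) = -5 /2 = -2.50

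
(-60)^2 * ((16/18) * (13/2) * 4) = 83200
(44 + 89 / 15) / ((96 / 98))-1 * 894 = -606979 / 720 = -843.03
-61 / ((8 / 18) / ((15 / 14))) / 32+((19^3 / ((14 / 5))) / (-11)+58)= -3337049 / 19712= -169.29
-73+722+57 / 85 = 55222 / 85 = 649.67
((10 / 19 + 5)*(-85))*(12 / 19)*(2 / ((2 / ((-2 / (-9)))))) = -23800 / 361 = -65.93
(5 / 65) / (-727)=-1 / 9451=-0.00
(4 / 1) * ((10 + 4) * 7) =392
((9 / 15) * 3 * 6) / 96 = 9 / 80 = 0.11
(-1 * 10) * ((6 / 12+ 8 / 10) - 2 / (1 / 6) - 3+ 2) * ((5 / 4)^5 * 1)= 365625 / 1024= 357.06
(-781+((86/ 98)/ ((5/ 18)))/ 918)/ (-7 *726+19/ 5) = 9758552/ 63452109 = 0.15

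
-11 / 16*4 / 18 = -11 / 72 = -0.15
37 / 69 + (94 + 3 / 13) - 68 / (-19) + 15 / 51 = 98.64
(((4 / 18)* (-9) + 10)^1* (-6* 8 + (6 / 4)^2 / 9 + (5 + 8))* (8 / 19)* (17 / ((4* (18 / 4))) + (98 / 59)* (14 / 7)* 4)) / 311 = -16807880 / 3137679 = -5.36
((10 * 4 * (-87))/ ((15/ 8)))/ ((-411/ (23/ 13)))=42688/ 5343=7.99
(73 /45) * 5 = 8.11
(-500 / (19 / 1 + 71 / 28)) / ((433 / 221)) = -3094000 / 261099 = -11.85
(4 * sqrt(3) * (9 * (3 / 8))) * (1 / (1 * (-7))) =-27 * sqrt(3) / 14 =-3.34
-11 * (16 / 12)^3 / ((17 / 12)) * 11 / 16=-1936 / 153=-12.65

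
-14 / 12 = -1.17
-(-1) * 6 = 6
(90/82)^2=2025/1681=1.20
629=629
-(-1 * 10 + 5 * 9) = -35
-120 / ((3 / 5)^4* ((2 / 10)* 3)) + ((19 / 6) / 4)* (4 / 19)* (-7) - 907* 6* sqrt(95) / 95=-250189 / 162 - 5442* sqrt(95) / 95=-2102.71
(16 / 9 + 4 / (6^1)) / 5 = 22 / 45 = 0.49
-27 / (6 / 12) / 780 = -0.07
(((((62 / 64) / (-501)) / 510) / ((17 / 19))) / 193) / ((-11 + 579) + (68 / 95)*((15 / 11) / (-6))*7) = -123101 / 3178243462366080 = -0.00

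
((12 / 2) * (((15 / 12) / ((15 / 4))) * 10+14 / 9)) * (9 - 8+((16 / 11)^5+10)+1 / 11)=7559408 / 14641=516.32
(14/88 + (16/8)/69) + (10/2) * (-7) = -105689/3036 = -34.81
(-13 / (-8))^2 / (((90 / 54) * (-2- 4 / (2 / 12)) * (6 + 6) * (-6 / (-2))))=-13 / 7680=-0.00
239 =239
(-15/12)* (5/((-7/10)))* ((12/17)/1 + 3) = 1125/34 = 33.09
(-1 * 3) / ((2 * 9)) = -1 / 6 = -0.17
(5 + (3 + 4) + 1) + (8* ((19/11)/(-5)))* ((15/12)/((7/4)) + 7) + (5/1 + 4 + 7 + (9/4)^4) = 3282977/98560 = 33.31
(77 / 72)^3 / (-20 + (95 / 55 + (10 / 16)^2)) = -5021863 / 73419048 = -0.07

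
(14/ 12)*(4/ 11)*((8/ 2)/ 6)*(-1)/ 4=-7/ 99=-0.07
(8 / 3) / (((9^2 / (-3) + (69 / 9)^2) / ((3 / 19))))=36 / 2717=0.01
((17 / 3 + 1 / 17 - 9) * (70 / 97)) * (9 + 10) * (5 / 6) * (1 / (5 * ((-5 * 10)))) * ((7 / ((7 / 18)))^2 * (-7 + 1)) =-2398788 / 8245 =-290.94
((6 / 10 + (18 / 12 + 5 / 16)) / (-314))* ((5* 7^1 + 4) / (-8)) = 7527 / 200960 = 0.04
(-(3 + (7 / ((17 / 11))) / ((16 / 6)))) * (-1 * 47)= 220.83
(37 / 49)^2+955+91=2512815 / 2401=1046.57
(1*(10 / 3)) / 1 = 10 / 3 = 3.33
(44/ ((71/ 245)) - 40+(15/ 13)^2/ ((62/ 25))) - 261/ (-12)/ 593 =99175669573/ 882310468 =112.40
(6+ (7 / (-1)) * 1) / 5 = -1 / 5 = -0.20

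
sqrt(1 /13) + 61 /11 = sqrt(13) /13 + 61 /11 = 5.82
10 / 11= 0.91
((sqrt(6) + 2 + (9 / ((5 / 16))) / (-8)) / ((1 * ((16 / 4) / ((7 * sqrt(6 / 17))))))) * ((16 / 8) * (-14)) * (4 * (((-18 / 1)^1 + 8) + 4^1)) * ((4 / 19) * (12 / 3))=-150528 * sqrt(102) / 1615 + 112896 * sqrt(17) / 323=499.78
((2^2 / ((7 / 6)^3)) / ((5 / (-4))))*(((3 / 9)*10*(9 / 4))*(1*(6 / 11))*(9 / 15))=-93312 / 18865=-4.95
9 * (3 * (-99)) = -2673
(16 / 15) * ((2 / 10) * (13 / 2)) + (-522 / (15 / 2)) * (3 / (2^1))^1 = -103.01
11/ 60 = 0.18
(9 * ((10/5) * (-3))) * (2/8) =-27/2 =-13.50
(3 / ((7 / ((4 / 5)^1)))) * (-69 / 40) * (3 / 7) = -621 / 2450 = -0.25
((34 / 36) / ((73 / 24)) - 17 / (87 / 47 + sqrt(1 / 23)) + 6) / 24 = -112601585 / 903390768 + 37553 * sqrt(23) / 4125072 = -0.08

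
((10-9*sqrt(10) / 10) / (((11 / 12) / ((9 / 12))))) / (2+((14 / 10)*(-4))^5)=-46875 / 31540883+16875*sqrt(10) / 126163532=-0.00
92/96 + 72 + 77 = 3599/24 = 149.96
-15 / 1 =-15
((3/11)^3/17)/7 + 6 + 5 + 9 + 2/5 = 16155813/791945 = 20.40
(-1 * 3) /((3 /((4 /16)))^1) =-1 /4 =-0.25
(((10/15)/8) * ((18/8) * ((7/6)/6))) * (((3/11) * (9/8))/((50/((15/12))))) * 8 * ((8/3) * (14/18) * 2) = 49/5280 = 0.01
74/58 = 37/29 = 1.28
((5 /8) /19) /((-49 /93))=-465 /7448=-0.06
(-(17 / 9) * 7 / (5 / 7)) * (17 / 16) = -14161 / 720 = -19.67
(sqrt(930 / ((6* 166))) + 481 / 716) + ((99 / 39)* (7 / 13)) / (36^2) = 8792995 / 13068432 + sqrt(25730) / 166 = 1.64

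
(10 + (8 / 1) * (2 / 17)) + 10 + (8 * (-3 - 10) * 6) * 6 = -3723.06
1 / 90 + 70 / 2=3151 / 90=35.01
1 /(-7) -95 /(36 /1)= -701 /252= -2.78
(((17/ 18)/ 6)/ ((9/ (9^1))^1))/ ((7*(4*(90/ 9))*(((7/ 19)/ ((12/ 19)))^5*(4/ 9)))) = 11016/ 588245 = 0.02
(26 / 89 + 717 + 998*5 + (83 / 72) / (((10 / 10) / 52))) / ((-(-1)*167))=9239113 / 267534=34.53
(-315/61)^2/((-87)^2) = 11025/3129361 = 0.00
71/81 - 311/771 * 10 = -65723/20817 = -3.16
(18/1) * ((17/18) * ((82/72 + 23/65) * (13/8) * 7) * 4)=415667/360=1154.63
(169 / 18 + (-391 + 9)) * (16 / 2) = -26828 / 9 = -2980.89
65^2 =4225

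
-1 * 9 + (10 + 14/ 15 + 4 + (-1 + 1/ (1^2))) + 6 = 179/ 15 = 11.93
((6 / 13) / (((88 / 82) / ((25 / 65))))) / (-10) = -123 / 7436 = -0.02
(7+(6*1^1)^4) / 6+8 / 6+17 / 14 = 1538 / 7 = 219.71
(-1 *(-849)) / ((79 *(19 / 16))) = 13584 / 1501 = 9.05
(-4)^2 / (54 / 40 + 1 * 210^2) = 320 / 882027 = 0.00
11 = 11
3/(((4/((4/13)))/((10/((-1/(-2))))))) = 60/13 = 4.62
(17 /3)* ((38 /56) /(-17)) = -19 /84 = -0.23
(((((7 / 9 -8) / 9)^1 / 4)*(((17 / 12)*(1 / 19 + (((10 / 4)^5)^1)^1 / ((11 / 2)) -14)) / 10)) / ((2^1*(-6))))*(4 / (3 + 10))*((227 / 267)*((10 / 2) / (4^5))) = 27302425 / 2369804304384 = 0.00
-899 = -899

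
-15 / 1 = -15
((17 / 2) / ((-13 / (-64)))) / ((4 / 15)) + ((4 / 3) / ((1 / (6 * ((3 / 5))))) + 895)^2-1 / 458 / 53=6388528731237 / 7889050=809796.96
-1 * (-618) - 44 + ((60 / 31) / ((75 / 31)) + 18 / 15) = 576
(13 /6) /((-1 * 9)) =-13 /54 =-0.24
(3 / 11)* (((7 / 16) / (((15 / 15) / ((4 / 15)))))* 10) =0.32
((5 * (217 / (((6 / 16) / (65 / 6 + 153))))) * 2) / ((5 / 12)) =2275317.33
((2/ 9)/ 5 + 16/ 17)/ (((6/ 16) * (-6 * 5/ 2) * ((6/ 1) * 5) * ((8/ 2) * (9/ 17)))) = -754/ 273375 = -0.00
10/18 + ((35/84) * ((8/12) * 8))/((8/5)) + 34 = 647/18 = 35.94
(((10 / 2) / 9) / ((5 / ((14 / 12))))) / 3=7 / 162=0.04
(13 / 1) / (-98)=-13 / 98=-0.13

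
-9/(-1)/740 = 9/740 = 0.01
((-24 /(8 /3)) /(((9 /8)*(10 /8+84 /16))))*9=-144 /13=-11.08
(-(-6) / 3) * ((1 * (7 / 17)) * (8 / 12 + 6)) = 280 / 51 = 5.49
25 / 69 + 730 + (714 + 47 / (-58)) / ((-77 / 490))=-83820470 / 22011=-3808.12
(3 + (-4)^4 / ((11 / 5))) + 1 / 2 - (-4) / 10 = 13229 / 110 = 120.26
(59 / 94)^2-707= -6243571 / 8836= -706.61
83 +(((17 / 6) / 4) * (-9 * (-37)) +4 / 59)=150541 / 472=318.94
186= 186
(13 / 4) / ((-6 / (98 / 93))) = -637 / 1116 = -0.57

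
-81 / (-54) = 3 / 2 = 1.50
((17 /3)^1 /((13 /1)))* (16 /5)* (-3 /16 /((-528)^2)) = -17 /18120960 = -0.00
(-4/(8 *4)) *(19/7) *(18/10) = -171/280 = -0.61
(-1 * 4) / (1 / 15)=-60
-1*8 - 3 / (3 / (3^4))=-89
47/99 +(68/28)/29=11224/20097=0.56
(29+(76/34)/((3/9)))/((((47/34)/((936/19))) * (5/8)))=9090432/4465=2035.93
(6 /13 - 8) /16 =-49 /104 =-0.47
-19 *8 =-152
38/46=19/23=0.83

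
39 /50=0.78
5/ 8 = 0.62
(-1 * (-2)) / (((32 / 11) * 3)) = 11 / 48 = 0.23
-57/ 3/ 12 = -19/ 12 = -1.58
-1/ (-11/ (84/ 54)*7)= 2/ 99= 0.02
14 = 14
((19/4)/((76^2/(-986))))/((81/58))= -0.58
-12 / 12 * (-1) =1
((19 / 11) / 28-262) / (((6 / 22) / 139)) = -11214103 / 84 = -133501.23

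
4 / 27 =0.15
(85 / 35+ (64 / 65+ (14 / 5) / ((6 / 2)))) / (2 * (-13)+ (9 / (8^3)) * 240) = -11168 / 55965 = -0.20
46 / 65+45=2971 / 65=45.71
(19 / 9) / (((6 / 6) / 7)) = 14.78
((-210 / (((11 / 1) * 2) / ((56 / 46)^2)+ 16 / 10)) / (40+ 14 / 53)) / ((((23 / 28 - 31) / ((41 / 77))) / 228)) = 81569900160 / 63931896743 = 1.28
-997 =-997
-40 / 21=-1.90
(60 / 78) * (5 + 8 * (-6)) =-430 / 13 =-33.08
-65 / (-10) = 6.50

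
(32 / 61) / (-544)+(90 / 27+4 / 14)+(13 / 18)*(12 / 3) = 425107 / 65331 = 6.51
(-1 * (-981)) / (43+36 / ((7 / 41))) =6867 / 1777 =3.86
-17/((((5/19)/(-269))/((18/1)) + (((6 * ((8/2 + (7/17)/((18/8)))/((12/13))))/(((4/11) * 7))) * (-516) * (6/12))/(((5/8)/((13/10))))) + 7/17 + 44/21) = 930559770/313635322001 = 0.00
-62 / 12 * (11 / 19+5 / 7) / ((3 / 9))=-2666 / 133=-20.05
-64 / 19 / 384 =-0.01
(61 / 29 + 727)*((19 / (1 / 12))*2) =9641664 / 29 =332471.17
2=2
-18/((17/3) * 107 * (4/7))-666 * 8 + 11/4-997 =-46001069/7276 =-6322.30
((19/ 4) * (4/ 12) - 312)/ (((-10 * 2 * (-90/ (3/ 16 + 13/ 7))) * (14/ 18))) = -34121/ 75264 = -0.45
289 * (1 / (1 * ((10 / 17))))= 4913 / 10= 491.30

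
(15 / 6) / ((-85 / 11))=-11 / 34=-0.32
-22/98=-11/49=-0.22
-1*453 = -453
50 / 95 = 10 / 19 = 0.53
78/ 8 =39/ 4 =9.75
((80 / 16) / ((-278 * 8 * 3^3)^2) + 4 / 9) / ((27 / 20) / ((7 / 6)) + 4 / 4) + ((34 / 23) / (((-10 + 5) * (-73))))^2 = 3953289293756408887 / 19186044468197500800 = 0.21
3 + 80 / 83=3.96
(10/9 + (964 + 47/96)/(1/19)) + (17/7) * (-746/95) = 3506222239/191520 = 18307.34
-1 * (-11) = 11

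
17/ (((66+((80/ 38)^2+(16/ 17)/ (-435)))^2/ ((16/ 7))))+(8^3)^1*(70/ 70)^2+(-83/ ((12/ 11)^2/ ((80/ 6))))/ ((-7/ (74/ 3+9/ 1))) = 49954362593282076862307/ 10022102090158546206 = 4984.42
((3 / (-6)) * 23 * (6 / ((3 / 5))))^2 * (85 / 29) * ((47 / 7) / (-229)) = -52833875 / 46487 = -1136.53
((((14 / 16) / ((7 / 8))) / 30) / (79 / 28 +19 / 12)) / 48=0.00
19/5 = 3.80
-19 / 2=-9.50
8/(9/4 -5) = -32/11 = -2.91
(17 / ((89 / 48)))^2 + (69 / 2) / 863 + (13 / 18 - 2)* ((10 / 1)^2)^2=-1561890963955 / 123044814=-12693.68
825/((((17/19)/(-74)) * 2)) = -579975/17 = -34116.18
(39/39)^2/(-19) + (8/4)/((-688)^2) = -236653/4496768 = -0.05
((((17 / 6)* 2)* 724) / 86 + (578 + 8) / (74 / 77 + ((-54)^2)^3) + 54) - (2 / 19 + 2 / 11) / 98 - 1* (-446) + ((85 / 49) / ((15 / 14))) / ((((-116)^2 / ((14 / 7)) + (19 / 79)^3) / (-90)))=109101763885726815672705440731 / 199206830128249030557355347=547.68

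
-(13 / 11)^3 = -2197 / 1331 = -1.65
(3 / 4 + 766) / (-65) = -3067 / 260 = -11.80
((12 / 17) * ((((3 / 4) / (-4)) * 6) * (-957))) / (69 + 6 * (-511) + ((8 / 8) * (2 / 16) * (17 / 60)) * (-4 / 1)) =-1550340 / 6114169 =-0.25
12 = 12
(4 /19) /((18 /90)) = 20 /19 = 1.05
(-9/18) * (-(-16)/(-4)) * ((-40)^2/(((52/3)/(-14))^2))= 352800/169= 2087.57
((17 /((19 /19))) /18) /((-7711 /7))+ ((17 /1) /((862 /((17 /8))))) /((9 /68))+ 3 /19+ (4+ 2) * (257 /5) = 1170236728621 /3788722740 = 308.87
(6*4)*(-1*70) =-1680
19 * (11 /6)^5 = 3059969 /7776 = 393.51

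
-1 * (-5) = 5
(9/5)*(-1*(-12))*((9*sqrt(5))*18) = 17496*sqrt(5)/5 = 7824.45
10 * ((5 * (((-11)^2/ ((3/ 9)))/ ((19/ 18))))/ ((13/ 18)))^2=3458145636000/ 61009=56682549.07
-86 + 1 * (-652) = -738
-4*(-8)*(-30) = -960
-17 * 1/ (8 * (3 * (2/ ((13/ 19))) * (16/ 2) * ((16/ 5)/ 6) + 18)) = -1105/ 28816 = -0.04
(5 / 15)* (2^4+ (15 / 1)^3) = 3391 / 3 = 1130.33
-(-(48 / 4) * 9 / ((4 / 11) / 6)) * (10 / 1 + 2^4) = 46332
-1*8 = -8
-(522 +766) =-1288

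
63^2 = 3969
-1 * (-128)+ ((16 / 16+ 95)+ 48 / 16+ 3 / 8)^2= 640217 / 64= 10003.39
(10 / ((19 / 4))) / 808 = 5 / 1919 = 0.00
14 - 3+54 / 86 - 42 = -1306 / 43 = -30.37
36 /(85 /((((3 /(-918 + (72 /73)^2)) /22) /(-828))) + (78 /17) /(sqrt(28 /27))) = 4028250420199199040 /52959865192401460890226871 - 25104045044 * sqrt(21) /158879595577204382670680613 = 0.00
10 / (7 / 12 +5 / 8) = 240 / 29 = 8.28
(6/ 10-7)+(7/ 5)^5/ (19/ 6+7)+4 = -356658/ 190625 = -1.87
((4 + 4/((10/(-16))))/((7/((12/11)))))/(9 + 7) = -9/385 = -0.02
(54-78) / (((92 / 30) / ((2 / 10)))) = -1.57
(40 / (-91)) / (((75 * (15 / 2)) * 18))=-8 / 184275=-0.00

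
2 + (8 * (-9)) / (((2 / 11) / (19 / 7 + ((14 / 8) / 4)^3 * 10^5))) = -3317186.14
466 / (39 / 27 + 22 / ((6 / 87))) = 2097 / 1442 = 1.45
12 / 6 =2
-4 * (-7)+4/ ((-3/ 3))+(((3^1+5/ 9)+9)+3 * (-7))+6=194/ 9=21.56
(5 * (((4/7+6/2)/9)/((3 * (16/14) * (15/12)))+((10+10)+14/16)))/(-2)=-22645/432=-52.42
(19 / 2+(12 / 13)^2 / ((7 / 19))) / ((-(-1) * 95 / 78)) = 4413 / 455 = 9.70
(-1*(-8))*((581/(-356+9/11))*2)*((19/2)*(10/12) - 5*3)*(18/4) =3259410/3907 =834.25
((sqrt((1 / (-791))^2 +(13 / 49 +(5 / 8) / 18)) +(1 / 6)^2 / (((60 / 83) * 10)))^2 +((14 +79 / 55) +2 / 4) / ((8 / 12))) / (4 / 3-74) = -11103319781810357 / 33334224295680000-83 * sqrt(27032117) / 7449321600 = -0.33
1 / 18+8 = 145 / 18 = 8.06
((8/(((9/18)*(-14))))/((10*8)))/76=-1/5320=-0.00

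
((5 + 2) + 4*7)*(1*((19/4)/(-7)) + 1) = 45/4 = 11.25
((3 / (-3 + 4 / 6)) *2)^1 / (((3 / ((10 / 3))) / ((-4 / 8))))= 10 / 7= 1.43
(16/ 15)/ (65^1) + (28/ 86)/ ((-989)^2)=672960898/ 41007722925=0.02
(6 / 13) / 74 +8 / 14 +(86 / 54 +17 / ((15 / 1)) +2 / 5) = 1683449 / 454545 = 3.70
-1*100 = -100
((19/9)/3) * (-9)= -19/3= -6.33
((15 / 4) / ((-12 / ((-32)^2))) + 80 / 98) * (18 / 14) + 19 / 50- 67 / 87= -612888071 / 1492050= -410.77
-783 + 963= 180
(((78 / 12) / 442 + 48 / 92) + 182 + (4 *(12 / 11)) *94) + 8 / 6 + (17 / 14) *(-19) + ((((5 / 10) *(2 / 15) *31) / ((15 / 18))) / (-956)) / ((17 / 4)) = 1232557526401 / 2158671900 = 570.98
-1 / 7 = -0.14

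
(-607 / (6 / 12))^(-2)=1 / 1473796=0.00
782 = 782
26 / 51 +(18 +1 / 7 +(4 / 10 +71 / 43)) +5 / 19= 20.97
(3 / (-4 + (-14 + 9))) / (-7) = 1 / 21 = 0.05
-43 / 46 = -0.93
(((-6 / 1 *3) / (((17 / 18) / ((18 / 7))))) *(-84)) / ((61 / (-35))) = -2362.04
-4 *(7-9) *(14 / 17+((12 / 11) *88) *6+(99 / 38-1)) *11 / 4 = 4110315 / 323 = 12725.43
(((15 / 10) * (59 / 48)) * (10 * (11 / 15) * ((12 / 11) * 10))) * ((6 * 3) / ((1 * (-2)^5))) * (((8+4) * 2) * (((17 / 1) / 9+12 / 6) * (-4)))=30975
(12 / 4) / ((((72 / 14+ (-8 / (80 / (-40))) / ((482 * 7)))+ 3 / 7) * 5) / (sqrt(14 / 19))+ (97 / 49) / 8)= 0.09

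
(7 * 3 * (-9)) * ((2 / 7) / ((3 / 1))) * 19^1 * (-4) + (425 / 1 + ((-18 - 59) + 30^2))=2616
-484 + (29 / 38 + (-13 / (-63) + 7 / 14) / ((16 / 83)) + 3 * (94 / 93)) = -565855505 / 1187424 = -476.54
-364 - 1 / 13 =-4733 / 13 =-364.08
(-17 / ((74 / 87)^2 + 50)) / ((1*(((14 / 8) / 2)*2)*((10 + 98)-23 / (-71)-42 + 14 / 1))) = -0.00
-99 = -99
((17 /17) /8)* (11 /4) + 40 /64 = 0.97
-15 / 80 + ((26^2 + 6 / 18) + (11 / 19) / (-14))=4316251 / 6384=676.10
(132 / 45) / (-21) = -44 / 315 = -0.14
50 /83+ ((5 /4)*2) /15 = 383 /498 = 0.77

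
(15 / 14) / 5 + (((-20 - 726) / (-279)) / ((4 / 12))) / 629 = 185935 / 818958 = 0.23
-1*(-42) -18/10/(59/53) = 11913/295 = 40.38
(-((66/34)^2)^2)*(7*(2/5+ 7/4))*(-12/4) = 1070886663/1670420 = 641.09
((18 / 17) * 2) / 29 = 36 / 493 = 0.07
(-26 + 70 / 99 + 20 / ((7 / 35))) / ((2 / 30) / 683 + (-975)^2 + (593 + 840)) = 0.00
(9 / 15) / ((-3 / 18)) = -18 / 5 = -3.60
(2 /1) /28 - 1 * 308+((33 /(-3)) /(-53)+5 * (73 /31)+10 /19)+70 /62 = -128616561 /437038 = -294.29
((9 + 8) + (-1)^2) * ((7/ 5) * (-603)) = -15195.60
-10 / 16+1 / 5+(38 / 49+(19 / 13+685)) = 17499971 / 25480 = 686.81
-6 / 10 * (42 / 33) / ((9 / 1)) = -14 / 165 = -0.08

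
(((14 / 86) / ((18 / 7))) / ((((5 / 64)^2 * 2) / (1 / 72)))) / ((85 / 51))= 6272 / 145125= 0.04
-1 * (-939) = 939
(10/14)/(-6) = -5/42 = -0.12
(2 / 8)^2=1 / 16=0.06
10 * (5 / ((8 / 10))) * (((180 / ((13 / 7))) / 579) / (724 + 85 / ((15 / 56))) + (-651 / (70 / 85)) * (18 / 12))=-1161755598375 / 15676232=-74109.36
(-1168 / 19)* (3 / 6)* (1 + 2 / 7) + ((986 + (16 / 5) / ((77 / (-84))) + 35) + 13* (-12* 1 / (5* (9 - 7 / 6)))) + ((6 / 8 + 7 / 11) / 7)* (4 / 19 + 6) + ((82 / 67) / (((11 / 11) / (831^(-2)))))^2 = 975.24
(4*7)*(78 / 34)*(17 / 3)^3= 105196 / 9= 11688.44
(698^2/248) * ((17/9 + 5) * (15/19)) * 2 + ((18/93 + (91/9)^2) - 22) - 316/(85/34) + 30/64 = 162768553759/7633440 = 21323.09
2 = 2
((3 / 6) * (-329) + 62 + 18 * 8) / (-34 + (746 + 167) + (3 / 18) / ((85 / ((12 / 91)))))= 642005 / 13598134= 0.05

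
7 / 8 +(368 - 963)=-4753 / 8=-594.12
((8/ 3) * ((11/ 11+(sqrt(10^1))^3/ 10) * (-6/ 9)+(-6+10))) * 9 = 80 - 16 * sqrt(10) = 29.40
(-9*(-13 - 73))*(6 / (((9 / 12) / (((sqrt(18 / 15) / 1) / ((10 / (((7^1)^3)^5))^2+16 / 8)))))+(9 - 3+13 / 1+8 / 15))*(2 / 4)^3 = 2907574897499301293334359121*sqrt(30) / 37565567151153763479772165+37797 / 20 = 2313.79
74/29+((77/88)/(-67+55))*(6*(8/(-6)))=1091/348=3.14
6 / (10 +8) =1 / 3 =0.33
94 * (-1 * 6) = -564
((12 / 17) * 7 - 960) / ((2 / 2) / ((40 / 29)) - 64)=649440 / 43027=15.09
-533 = -533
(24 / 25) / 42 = 4 / 175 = 0.02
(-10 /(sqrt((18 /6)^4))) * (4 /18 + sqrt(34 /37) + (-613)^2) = -417522.42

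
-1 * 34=-34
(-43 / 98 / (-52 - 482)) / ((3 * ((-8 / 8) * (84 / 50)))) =-1075 / 6593832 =-0.00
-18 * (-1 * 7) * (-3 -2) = -630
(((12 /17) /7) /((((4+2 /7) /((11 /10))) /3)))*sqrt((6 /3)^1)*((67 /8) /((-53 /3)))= -6633*sqrt(2) /180200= -0.05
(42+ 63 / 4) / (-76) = -0.76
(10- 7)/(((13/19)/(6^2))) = 2052/13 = 157.85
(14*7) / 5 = 98 / 5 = 19.60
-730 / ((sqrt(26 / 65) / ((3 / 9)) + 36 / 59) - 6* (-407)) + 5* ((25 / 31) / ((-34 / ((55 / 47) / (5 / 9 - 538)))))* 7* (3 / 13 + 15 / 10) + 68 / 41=1270565* sqrt(10) / 17307360387 + 860672746027541867653 / 631545373317911446836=1.36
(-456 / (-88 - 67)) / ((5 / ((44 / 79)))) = 20064 / 61225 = 0.33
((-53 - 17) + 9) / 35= -1.74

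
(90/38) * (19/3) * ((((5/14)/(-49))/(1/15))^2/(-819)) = -9375/42824236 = -0.00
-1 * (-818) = 818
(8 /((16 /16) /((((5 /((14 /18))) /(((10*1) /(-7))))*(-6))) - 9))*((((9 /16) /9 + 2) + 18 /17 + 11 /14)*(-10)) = 34.87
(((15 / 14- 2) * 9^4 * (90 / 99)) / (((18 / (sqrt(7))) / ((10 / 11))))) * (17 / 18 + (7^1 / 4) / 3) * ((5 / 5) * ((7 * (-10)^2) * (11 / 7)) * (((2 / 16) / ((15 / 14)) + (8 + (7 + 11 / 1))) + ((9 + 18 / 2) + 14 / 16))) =-55957905.99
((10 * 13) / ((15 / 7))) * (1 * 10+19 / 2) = 1183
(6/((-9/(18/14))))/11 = -6/77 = -0.08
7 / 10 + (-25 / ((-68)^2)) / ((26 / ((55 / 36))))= 15141349 / 21640320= 0.70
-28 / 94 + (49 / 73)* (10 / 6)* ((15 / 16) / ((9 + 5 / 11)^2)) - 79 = -47076552401 / 593755136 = -79.29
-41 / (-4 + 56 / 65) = 2665 / 204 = 13.06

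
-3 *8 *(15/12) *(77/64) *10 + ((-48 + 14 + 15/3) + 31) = -5743/16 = -358.94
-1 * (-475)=475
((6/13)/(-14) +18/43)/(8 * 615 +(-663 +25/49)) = 10563/116617462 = 0.00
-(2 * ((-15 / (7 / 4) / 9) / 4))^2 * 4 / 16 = -25 / 441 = -0.06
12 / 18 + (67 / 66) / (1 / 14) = 491 / 33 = 14.88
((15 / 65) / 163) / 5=3 / 10595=0.00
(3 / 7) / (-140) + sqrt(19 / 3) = -3 / 980 + sqrt(57) / 3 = 2.51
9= 9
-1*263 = -263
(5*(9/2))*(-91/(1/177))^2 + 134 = 11674595473/2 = 5837297736.50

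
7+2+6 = 15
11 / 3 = 3.67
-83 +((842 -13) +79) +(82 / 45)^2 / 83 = 138668599 / 168075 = 825.04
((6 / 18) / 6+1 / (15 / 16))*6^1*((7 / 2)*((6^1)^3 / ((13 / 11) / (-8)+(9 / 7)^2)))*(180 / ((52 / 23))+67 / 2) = 161385939792 / 421915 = 382508.18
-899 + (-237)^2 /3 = 17824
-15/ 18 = -5/ 6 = -0.83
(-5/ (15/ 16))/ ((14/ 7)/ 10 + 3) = -5/ 3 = -1.67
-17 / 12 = -1.42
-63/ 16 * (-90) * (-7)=-19845/ 8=-2480.62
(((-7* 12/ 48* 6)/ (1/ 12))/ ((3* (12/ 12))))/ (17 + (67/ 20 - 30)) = 840/ 193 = 4.35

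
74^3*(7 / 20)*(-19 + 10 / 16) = -52121937 / 20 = -2606096.85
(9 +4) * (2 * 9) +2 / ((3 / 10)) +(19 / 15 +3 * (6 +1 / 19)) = 74126 / 285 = 260.09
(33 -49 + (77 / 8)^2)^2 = 24059025 / 4096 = 5873.79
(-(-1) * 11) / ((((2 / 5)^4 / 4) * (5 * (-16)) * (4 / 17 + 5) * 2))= -23375 / 11392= -2.05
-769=-769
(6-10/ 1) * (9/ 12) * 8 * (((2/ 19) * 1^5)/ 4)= -12/ 19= -0.63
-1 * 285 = -285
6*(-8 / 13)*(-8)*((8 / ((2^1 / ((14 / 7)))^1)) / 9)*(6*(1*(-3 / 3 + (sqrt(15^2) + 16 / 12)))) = 2415.59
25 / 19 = 1.32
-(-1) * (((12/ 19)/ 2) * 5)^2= 900/ 361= 2.49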